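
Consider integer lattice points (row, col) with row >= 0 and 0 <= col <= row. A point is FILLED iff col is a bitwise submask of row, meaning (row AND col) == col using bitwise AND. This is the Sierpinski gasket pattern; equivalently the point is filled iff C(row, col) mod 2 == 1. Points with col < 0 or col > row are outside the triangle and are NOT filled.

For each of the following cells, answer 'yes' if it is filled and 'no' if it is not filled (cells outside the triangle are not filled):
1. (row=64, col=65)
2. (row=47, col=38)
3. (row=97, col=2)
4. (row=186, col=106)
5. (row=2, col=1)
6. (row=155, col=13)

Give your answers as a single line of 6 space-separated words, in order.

(64,65): col outside [0, 64] -> not filled
(47,38): row=0b101111, col=0b100110, row AND col = 0b100110 = 38; 38 == 38 -> filled
(97,2): row=0b1100001, col=0b10, row AND col = 0b0 = 0; 0 != 2 -> empty
(186,106): row=0b10111010, col=0b1101010, row AND col = 0b101010 = 42; 42 != 106 -> empty
(2,1): row=0b10, col=0b1, row AND col = 0b0 = 0; 0 != 1 -> empty
(155,13): row=0b10011011, col=0b1101, row AND col = 0b1001 = 9; 9 != 13 -> empty

Answer: no yes no no no no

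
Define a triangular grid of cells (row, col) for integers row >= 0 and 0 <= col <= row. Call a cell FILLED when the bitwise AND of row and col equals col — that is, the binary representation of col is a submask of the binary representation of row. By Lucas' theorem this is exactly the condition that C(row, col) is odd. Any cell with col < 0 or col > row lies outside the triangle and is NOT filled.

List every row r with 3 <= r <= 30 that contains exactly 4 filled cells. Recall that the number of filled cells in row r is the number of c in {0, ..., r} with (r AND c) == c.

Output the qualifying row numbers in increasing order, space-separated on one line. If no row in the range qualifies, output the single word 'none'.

Answer: 3 5 6 9 10 12 17 18 20 24

Derivation:
Row r has 2^popcount(r) filled cells, so we need popcount(r) = log2(4) = 2.
Scan r = 3..30 and keep those with exactly 2 one-bits:
r=3=11 popcount=2 -> KEEP
r=4=100 popcount=1 -> skip
r=5=101 popcount=2 -> KEEP
r=6=110 popcount=2 -> KEEP
r=7=111 popcount=3 -> skip
r=8=1000 popcount=1 -> skip
r=9=1001 popcount=2 -> KEEP
r=10=1010 popcount=2 -> KEEP
r=11=1011 popcount=3 -> skip
r=12=1100 popcount=2 -> KEEP
r=13=1101 popcount=3 -> skip
r=14=1110 popcount=3 -> skip
r=15=1111 popcount=4 -> skip
r=16=10000 popcount=1 -> skip
r=17=10001 popcount=2 -> KEEP
r=18=10010 popcount=2 -> KEEP
r=19=10011 popcount=3 -> skip
r=20=10100 popcount=2 -> KEEP
r=21=10101 popcount=3 -> skip
r=22=10110 popcount=3 -> skip
r=23=10111 popcount=4 -> skip
r=24=11000 popcount=2 -> KEEP
r=25=11001 popcount=3 -> skip
r=26=11010 popcount=3 -> skip
r=27=11011 popcount=4 -> skip
r=28=11100 popcount=3 -> skip
r=29=11101 popcount=4 -> skip
r=30=11110 popcount=4 -> skip
Kept rows: 3 5 6 9 10 12 17 18 20 24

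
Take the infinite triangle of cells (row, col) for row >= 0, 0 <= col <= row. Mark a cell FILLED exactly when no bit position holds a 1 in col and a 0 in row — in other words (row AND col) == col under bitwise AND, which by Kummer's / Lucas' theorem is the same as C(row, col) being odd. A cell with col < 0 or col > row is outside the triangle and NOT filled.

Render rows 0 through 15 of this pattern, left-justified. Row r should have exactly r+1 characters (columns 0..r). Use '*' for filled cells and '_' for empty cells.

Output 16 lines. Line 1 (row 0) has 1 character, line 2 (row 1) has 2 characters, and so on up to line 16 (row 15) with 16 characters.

Answer: *
**
*_*
****
*___*
**__**
*_*_*_*
********
*_______*
**______**
*_*_____*_*
****____****
*___*___*___*
**__**__**__**
*_*_*_*_*_*_*_*
****************

Derivation:
r0=0: *
r1=1: **
r2=10: *_*
r3=11: ****
r4=100: *___*
r5=101: **__**
r6=110: *_*_*_*
r7=111: ********
r8=1000: *_______*
r9=1001: **______**
r10=1010: *_*_____*_*
r11=1011: ****____****
r12=1100: *___*___*___*
r13=1101: **__**__**__**
r14=1110: *_*_*_*_*_*_*_*
r15=1111: ****************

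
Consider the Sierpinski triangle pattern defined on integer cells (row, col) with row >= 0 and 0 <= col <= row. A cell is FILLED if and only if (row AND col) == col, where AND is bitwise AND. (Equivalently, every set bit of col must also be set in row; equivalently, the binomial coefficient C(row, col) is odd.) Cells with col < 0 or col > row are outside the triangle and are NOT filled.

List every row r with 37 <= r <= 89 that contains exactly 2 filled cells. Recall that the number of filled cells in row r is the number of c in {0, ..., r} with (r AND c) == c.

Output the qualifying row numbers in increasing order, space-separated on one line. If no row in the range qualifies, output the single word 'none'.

Answer: 64

Derivation:
Row r has 2^popcount(r) filled cells, so we need popcount(r) = log2(2) = 1.
Scan r = 37..89 and keep those with exactly 1 one-bits:
r=37=100101 popcount=3 -> skip
r=38=100110 popcount=3 -> skip
r=39=100111 popcount=4 -> skip
r=40=101000 popcount=2 -> skip
r=41=101001 popcount=3 -> skip
r=42=101010 popcount=3 -> skip
r=43=101011 popcount=4 -> skip
r=44=101100 popcount=3 -> skip
r=45=101101 popcount=4 -> skip
r=46=101110 popcount=4 -> skip
r=47=101111 popcount=5 -> skip
r=48=110000 popcount=2 -> skip
r=49=110001 popcount=3 -> skip
r=50=110010 popcount=3 -> skip
r=51=110011 popcount=4 -> skip
r=52=110100 popcount=3 -> skip
r=53=110101 popcount=4 -> skip
r=54=110110 popcount=4 -> skip
r=55=110111 popcount=5 -> skip
r=56=111000 popcount=3 -> skip
r=57=111001 popcount=4 -> skip
r=58=111010 popcount=4 -> skip
r=59=111011 popcount=5 -> skip
r=60=111100 popcount=4 -> skip
r=61=111101 popcount=5 -> skip
r=62=111110 popcount=5 -> skip
r=63=111111 popcount=6 -> skip
r=64=1000000 popcount=1 -> KEEP
r=65=1000001 popcount=2 -> skip
r=66=1000010 popcount=2 -> skip
r=67=1000011 popcount=3 -> skip
r=68=1000100 popcount=2 -> skip
r=69=1000101 popcount=3 -> skip
r=70=1000110 popcount=3 -> skip
r=71=1000111 popcount=4 -> skip
r=72=1001000 popcount=2 -> skip
r=73=1001001 popcount=3 -> skip
r=74=1001010 popcount=3 -> skip
r=75=1001011 popcount=4 -> skip
r=76=1001100 popcount=3 -> skip
r=77=1001101 popcount=4 -> skip
r=78=1001110 popcount=4 -> skip
r=79=1001111 popcount=5 -> skip
r=80=1010000 popcount=2 -> skip
r=81=1010001 popcount=3 -> skip
r=82=1010010 popcount=3 -> skip
r=83=1010011 popcount=4 -> skip
r=84=1010100 popcount=3 -> skip
r=85=1010101 popcount=4 -> skip
r=86=1010110 popcount=4 -> skip
r=87=1010111 popcount=5 -> skip
r=88=1011000 popcount=3 -> skip
r=89=1011001 popcount=4 -> skip
Kept rows: 64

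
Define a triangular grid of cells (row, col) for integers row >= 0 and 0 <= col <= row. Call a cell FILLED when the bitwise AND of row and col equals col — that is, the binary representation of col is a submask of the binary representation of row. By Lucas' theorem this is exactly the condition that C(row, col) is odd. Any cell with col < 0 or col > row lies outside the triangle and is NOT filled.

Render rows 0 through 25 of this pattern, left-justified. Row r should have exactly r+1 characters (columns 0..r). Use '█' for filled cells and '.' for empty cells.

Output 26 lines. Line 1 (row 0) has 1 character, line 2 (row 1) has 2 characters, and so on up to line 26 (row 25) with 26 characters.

r0=0: █
r1=1: ██
r2=10: █.█
r3=11: ████
r4=100: █...█
r5=101: ██..██
r6=110: █.█.█.█
r7=111: ████████
r8=1000: █.......█
r9=1001: ██......██
r10=1010: █.█.....█.█
r11=1011: ████....████
r12=1100: █...█...█...█
r13=1101: ██..██..██..██
r14=1110: █.█.█.█.█.█.█.█
r15=1111: ████████████████
r16=10000: █...............█
r17=10001: ██..............██
r18=10010: █.█.............█.█
r19=10011: ████............████
r20=10100: █...█...........█...█
r21=10101: ██..██..........██..██
r22=10110: █.█.█.█.........█.█.█.█
r23=10111: ████████........████████
r24=11000: █.......█.......█.......█
r25=11001: ██......██......██......██

Answer: █
██
█.█
████
█...█
██..██
█.█.█.█
████████
█.......█
██......██
█.█.....█.█
████....████
█...█...█...█
██..██..██..██
█.█.█.█.█.█.█.█
████████████████
█...............█
██..............██
█.█.............█.█
████............████
█...█...........█...█
██..██..........██..██
█.█.█.█.........█.█.█.█
████████........████████
█.......█.......█.......█
██......██......██......██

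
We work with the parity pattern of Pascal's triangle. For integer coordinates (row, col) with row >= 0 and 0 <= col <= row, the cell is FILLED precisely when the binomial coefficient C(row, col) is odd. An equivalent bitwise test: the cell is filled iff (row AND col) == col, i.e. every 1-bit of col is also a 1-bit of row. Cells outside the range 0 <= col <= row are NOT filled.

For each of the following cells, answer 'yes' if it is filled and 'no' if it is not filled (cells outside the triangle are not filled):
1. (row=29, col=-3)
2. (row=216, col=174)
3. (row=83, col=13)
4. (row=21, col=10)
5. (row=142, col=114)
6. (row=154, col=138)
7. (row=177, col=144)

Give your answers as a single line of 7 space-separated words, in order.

Answer: no no no no no yes yes

Derivation:
(29,-3): col outside [0, 29] -> not filled
(216,174): row=0b11011000, col=0b10101110, row AND col = 0b10001000 = 136; 136 != 174 -> empty
(83,13): row=0b1010011, col=0b1101, row AND col = 0b1 = 1; 1 != 13 -> empty
(21,10): row=0b10101, col=0b1010, row AND col = 0b0 = 0; 0 != 10 -> empty
(142,114): row=0b10001110, col=0b1110010, row AND col = 0b10 = 2; 2 != 114 -> empty
(154,138): row=0b10011010, col=0b10001010, row AND col = 0b10001010 = 138; 138 == 138 -> filled
(177,144): row=0b10110001, col=0b10010000, row AND col = 0b10010000 = 144; 144 == 144 -> filled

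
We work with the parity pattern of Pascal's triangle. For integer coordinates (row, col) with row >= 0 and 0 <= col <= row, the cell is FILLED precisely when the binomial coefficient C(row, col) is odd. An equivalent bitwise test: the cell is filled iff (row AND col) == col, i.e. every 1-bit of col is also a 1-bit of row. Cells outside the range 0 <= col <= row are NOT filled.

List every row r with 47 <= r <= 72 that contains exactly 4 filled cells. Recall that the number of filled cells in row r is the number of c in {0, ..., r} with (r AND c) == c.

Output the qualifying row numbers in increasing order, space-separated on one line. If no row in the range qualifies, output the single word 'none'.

Answer: 48 65 66 68 72

Derivation:
Row r has 2^popcount(r) filled cells, so we need popcount(r) = log2(4) = 2.
Scan r = 47..72 and keep those with exactly 2 one-bits:
r=47=101111 popcount=5 -> skip
r=48=110000 popcount=2 -> KEEP
r=49=110001 popcount=3 -> skip
r=50=110010 popcount=3 -> skip
r=51=110011 popcount=4 -> skip
r=52=110100 popcount=3 -> skip
r=53=110101 popcount=4 -> skip
r=54=110110 popcount=4 -> skip
r=55=110111 popcount=5 -> skip
r=56=111000 popcount=3 -> skip
r=57=111001 popcount=4 -> skip
r=58=111010 popcount=4 -> skip
r=59=111011 popcount=5 -> skip
r=60=111100 popcount=4 -> skip
r=61=111101 popcount=5 -> skip
r=62=111110 popcount=5 -> skip
r=63=111111 popcount=6 -> skip
r=64=1000000 popcount=1 -> skip
r=65=1000001 popcount=2 -> KEEP
r=66=1000010 popcount=2 -> KEEP
r=67=1000011 popcount=3 -> skip
r=68=1000100 popcount=2 -> KEEP
r=69=1000101 popcount=3 -> skip
r=70=1000110 popcount=3 -> skip
r=71=1000111 popcount=4 -> skip
r=72=1001000 popcount=2 -> KEEP
Kept rows: 48 65 66 68 72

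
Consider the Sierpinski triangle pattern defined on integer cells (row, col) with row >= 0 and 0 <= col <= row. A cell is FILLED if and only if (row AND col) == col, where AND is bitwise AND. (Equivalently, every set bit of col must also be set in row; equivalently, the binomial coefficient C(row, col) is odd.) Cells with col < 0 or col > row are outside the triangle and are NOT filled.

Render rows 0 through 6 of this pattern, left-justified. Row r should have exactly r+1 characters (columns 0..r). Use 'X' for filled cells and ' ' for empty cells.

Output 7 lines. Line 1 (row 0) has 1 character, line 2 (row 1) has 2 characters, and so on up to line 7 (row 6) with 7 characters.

Answer: X
XX
X X
XXXX
X   X
XX  XX
X X X X

Derivation:
r0=0: X
r1=1: XX
r2=10: X X
r3=11: XXXX
r4=100: X   X
r5=101: XX  XX
r6=110: X X X X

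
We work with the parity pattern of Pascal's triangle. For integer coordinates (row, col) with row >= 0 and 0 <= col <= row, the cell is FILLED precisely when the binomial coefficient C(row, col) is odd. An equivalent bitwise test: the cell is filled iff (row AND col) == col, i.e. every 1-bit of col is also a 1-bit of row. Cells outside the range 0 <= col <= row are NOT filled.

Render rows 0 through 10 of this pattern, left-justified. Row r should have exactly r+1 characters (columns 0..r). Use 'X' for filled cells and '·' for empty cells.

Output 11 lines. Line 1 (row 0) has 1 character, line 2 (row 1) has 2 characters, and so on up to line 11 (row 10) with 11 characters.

Answer: X
XX
X·X
XXXX
X···X
XX··XX
X·X·X·X
XXXXXXXX
X·······X
XX······XX
X·X·····X·X

Derivation:
r0=0: X
r1=1: XX
r2=10: X·X
r3=11: XXXX
r4=100: X···X
r5=101: XX··XX
r6=110: X·X·X·X
r7=111: XXXXXXXX
r8=1000: X·······X
r9=1001: XX······XX
r10=1010: X·X·····X·X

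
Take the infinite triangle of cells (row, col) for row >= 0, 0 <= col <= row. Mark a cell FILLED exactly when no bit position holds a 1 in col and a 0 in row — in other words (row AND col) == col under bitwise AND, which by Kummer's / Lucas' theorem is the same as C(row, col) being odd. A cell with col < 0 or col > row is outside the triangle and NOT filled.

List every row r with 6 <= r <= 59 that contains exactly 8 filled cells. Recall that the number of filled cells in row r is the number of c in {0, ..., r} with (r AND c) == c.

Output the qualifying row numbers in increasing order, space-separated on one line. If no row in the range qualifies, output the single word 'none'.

Row r has 2^popcount(r) filled cells, so we need popcount(r) = log2(8) = 3.
Scan r = 6..59 and keep those with exactly 3 one-bits:
r=6=110 popcount=2 -> skip
r=7=111 popcount=3 -> KEEP
r=8=1000 popcount=1 -> skip
r=9=1001 popcount=2 -> skip
r=10=1010 popcount=2 -> skip
r=11=1011 popcount=3 -> KEEP
r=12=1100 popcount=2 -> skip
r=13=1101 popcount=3 -> KEEP
r=14=1110 popcount=3 -> KEEP
r=15=1111 popcount=4 -> skip
r=16=10000 popcount=1 -> skip
r=17=10001 popcount=2 -> skip
r=18=10010 popcount=2 -> skip
r=19=10011 popcount=3 -> KEEP
r=20=10100 popcount=2 -> skip
r=21=10101 popcount=3 -> KEEP
r=22=10110 popcount=3 -> KEEP
r=23=10111 popcount=4 -> skip
r=24=11000 popcount=2 -> skip
r=25=11001 popcount=3 -> KEEP
r=26=11010 popcount=3 -> KEEP
r=27=11011 popcount=4 -> skip
r=28=11100 popcount=3 -> KEEP
r=29=11101 popcount=4 -> skip
r=30=11110 popcount=4 -> skip
r=31=11111 popcount=5 -> skip
r=32=100000 popcount=1 -> skip
r=33=100001 popcount=2 -> skip
r=34=100010 popcount=2 -> skip
r=35=100011 popcount=3 -> KEEP
r=36=100100 popcount=2 -> skip
r=37=100101 popcount=3 -> KEEP
r=38=100110 popcount=3 -> KEEP
r=39=100111 popcount=4 -> skip
r=40=101000 popcount=2 -> skip
r=41=101001 popcount=3 -> KEEP
r=42=101010 popcount=3 -> KEEP
r=43=101011 popcount=4 -> skip
r=44=101100 popcount=3 -> KEEP
r=45=101101 popcount=4 -> skip
r=46=101110 popcount=4 -> skip
r=47=101111 popcount=5 -> skip
r=48=110000 popcount=2 -> skip
r=49=110001 popcount=3 -> KEEP
r=50=110010 popcount=3 -> KEEP
r=51=110011 popcount=4 -> skip
r=52=110100 popcount=3 -> KEEP
r=53=110101 popcount=4 -> skip
r=54=110110 popcount=4 -> skip
r=55=110111 popcount=5 -> skip
r=56=111000 popcount=3 -> KEEP
r=57=111001 popcount=4 -> skip
r=58=111010 popcount=4 -> skip
r=59=111011 popcount=5 -> skip
Kept rows: 7 11 13 14 19 21 22 25 26 28 35 37 38 41 42 44 49 50 52 56

Answer: 7 11 13 14 19 21 22 25 26 28 35 37 38 41 42 44 49 50 52 56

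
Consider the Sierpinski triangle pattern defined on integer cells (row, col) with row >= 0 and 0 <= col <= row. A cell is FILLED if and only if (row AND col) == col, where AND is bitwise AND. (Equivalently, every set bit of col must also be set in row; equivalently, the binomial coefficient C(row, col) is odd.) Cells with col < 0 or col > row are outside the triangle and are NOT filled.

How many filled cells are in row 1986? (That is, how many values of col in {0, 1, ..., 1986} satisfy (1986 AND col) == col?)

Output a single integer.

1986 in binary = 11111000010
popcount(1986) = number of 1-bits in 11111000010 = 6
A col c satisfies (1986 AND c) == c iff every set bit of c is also set in 1986; each of the 6 set bits of 1986 can independently be on or off in c.
count = 2^6 = 64

Answer: 64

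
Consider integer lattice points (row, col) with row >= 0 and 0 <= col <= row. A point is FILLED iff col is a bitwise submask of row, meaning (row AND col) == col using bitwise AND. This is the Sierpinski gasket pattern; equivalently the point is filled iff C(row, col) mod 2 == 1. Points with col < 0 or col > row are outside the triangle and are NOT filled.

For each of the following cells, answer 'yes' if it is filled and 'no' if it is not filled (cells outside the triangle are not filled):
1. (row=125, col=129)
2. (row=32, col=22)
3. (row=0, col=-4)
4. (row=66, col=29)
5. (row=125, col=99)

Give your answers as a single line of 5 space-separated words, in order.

Answer: no no no no no

Derivation:
(125,129): col outside [0, 125] -> not filled
(32,22): row=0b100000, col=0b10110, row AND col = 0b0 = 0; 0 != 22 -> empty
(0,-4): col outside [0, 0] -> not filled
(66,29): row=0b1000010, col=0b11101, row AND col = 0b0 = 0; 0 != 29 -> empty
(125,99): row=0b1111101, col=0b1100011, row AND col = 0b1100001 = 97; 97 != 99 -> empty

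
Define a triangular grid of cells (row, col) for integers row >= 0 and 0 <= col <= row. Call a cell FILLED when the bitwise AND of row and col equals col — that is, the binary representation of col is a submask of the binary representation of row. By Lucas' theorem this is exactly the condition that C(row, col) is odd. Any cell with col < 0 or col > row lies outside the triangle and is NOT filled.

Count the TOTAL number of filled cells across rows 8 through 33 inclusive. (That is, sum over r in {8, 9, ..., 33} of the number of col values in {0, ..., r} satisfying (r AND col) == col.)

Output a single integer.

r8=1000 pc1: +2 =2
r9=1001 pc2: +4 =6
r10=1010 pc2: +4 =10
r11=1011 pc3: +8 =18
r12=1100 pc2: +4 =22
r13=1101 pc3: +8 =30
r14=1110 pc3: +8 =38
r15=1111 pc4: +16 =54
r16=10000 pc1: +2 =56
r17=10001 pc2: +4 =60
r18=10010 pc2: +4 =64
r19=10011 pc3: +8 =72
r20=10100 pc2: +4 =76
r21=10101 pc3: +8 =84
r22=10110 pc3: +8 =92
r23=10111 pc4: +16 =108
r24=11000 pc2: +4 =112
r25=11001 pc3: +8 =120
r26=11010 pc3: +8 =128
r27=11011 pc4: +16 =144
r28=11100 pc3: +8 =152
r29=11101 pc4: +16 =168
r30=11110 pc4: +16 =184
r31=11111 pc5: +32 =216
r32=100000 pc1: +2 =218
r33=100001 pc2: +4 =222

Answer: 222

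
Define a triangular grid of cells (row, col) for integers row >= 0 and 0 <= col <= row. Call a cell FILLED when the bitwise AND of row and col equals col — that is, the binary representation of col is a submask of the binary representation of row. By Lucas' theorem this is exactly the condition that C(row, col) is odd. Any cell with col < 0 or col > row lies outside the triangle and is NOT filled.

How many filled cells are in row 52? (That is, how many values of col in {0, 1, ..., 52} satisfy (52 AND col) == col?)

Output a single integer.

Answer: 8

Derivation:
52 in binary = 110100
popcount(52) = number of 1-bits in 110100 = 3
A col c satisfies (52 AND c) == c iff every set bit of c is also set in 52; each of the 3 set bits of 52 can independently be on or off in c.
count = 2^3 = 8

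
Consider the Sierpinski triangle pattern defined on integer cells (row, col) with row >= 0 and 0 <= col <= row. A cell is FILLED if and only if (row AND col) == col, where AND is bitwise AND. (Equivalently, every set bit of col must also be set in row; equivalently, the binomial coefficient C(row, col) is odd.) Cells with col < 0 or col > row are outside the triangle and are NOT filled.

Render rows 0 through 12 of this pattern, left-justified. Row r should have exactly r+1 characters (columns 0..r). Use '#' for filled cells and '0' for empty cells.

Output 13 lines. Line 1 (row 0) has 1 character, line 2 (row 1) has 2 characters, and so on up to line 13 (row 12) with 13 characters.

Answer: #
##
#0#
####
#000#
##00##
#0#0#0#
########
#0000000#
##000000##
#0#00000#0#
####0000####
#000#000#000#

Derivation:
r0=0: #
r1=1: ##
r2=10: #0#
r3=11: ####
r4=100: #000#
r5=101: ##00##
r6=110: #0#0#0#
r7=111: ########
r8=1000: #0000000#
r9=1001: ##000000##
r10=1010: #0#00000#0#
r11=1011: ####0000####
r12=1100: #000#000#000#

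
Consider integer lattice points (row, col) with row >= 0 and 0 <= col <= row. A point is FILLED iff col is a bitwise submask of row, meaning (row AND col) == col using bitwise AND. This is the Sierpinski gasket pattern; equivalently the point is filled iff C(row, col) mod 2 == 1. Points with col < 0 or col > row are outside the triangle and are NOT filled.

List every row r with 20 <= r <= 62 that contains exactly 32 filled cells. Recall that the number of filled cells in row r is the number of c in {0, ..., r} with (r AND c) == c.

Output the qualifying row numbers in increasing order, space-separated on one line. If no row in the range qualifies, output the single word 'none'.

Row r has 2^popcount(r) filled cells, so we need popcount(r) = log2(32) = 5.
Scan r = 20..62 and keep those with exactly 5 one-bits:
r=20=10100 popcount=2 -> skip
r=21=10101 popcount=3 -> skip
r=22=10110 popcount=3 -> skip
r=23=10111 popcount=4 -> skip
r=24=11000 popcount=2 -> skip
r=25=11001 popcount=3 -> skip
r=26=11010 popcount=3 -> skip
r=27=11011 popcount=4 -> skip
r=28=11100 popcount=3 -> skip
r=29=11101 popcount=4 -> skip
r=30=11110 popcount=4 -> skip
r=31=11111 popcount=5 -> KEEP
r=32=100000 popcount=1 -> skip
r=33=100001 popcount=2 -> skip
r=34=100010 popcount=2 -> skip
r=35=100011 popcount=3 -> skip
r=36=100100 popcount=2 -> skip
r=37=100101 popcount=3 -> skip
r=38=100110 popcount=3 -> skip
r=39=100111 popcount=4 -> skip
r=40=101000 popcount=2 -> skip
r=41=101001 popcount=3 -> skip
r=42=101010 popcount=3 -> skip
r=43=101011 popcount=4 -> skip
r=44=101100 popcount=3 -> skip
r=45=101101 popcount=4 -> skip
r=46=101110 popcount=4 -> skip
r=47=101111 popcount=5 -> KEEP
r=48=110000 popcount=2 -> skip
r=49=110001 popcount=3 -> skip
r=50=110010 popcount=3 -> skip
r=51=110011 popcount=4 -> skip
r=52=110100 popcount=3 -> skip
r=53=110101 popcount=4 -> skip
r=54=110110 popcount=4 -> skip
r=55=110111 popcount=5 -> KEEP
r=56=111000 popcount=3 -> skip
r=57=111001 popcount=4 -> skip
r=58=111010 popcount=4 -> skip
r=59=111011 popcount=5 -> KEEP
r=60=111100 popcount=4 -> skip
r=61=111101 popcount=5 -> KEEP
r=62=111110 popcount=5 -> KEEP
Kept rows: 31 47 55 59 61 62

Answer: 31 47 55 59 61 62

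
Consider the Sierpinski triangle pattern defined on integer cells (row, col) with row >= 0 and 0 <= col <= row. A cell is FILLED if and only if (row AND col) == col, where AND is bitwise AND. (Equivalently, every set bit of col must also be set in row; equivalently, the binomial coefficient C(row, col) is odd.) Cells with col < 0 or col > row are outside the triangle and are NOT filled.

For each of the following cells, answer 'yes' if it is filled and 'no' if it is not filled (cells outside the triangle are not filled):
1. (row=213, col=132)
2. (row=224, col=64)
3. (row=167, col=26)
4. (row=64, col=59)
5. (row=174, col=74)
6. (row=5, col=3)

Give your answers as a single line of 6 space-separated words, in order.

Answer: yes yes no no no no

Derivation:
(213,132): row=0b11010101, col=0b10000100, row AND col = 0b10000100 = 132; 132 == 132 -> filled
(224,64): row=0b11100000, col=0b1000000, row AND col = 0b1000000 = 64; 64 == 64 -> filled
(167,26): row=0b10100111, col=0b11010, row AND col = 0b10 = 2; 2 != 26 -> empty
(64,59): row=0b1000000, col=0b111011, row AND col = 0b0 = 0; 0 != 59 -> empty
(174,74): row=0b10101110, col=0b1001010, row AND col = 0b1010 = 10; 10 != 74 -> empty
(5,3): row=0b101, col=0b11, row AND col = 0b1 = 1; 1 != 3 -> empty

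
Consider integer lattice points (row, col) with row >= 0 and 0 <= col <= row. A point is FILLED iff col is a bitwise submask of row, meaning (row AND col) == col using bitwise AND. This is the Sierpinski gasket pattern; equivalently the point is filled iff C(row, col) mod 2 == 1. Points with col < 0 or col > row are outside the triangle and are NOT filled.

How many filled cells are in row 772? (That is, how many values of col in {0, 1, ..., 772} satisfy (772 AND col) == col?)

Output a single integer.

Answer: 8

Derivation:
772 in binary = 1100000100
popcount(772) = number of 1-bits in 1100000100 = 3
A col c satisfies (772 AND c) == c iff every set bit of c is also set in 772; each of the 3 set bits of 772 can independently be on or off in c.
count = 2^3 = 8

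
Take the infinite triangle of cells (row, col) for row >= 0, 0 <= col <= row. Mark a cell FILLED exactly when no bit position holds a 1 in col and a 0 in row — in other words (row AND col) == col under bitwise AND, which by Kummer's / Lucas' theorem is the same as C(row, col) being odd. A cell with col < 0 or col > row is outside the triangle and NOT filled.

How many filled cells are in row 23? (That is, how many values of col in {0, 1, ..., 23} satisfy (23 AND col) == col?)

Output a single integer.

Answer: 16

Derivation:
23 in binary = 10111
popcount(23) = number of 1-bits in 10111 = 4
A col c satisfies (23 AND c) == c iff every set bit of c is also set in 23; each of the 4 set bits of 23 can independently be on or off in c.
count = 2^4 = 16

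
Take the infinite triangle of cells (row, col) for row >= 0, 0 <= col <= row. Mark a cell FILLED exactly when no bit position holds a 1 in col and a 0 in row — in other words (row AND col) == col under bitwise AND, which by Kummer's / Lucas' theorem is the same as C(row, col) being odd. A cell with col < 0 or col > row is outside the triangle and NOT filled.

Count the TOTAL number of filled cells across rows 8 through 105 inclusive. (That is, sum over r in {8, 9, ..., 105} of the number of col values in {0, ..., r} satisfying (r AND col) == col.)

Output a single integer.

Answer: 1320

Derivation:
r8=1000 pc1: +2 =2
r9=1001 pc2: +4 =6
r10=1010 pc2: +4 =10
r11=1011 pc3: +8 =18
r12=1100 pc2: +4 =22
r13=1101 pc3: +8 =30
r14=1110 pc3: +8 =38
r15=1111 pc4: +16 =54
r16=10000 pc1: +2 =56
r17=10001 pc2: +4 =60
r18=10010 pc2: +4 =64
r19=10011 pc3: +8 =72
r20=10100 pc2: +4 =76
r21=10101 pc3: +8 =84
r22=10110 pc3: +8 =92
r23=10111 pc4: +16 =108
r24=11000 pc2: +4 =112
r25=11001 pc3: +8 =120
r26=11010 pc3: +8 =128
r27=11011 pc4: +16 =144
r28=11100 pc3: +8 =152
r29=11101 pc4: +16 =168
r30=11110 pc4: +16 =184
r31=11111 pc5: +32 =216
r32=100000 pc1: +2 =218
r33=100001 pc2: +4 =222
r34=100010 pc2: +4 =226
r35=100011 pc3: +8 =234
r36=100100 pc2: +4 =238
r37=100101 pc3: +8 =246
r38=100110 pc3: +8 =254
r39=100111 pc4: +16 =270
r40=101000 pc2: +4 =274
r41=101001 pc3: +8 =282
r42=101010 pc3: +8 =290
r43=101011 pc4: +16 =306
r44=101100 pc3: +8 =314
r45=101101 pc4: +16 =330
r46=101110 pc4: +16 =346
r47=101111 pc5: +32 =378
r48=110000 pc2: +4 =382
r49=110001 pc3: +8 =390
r50=110010 pc3: +8 =398
r51=110011 pc4: +16 =414
r52=110100 pc3: +8 =422
r53=110101 pc4: +16 =438
r54=110110 pc4: +16 =454
r55=110111 pc5: +32 =486
r56=111000 pc3: +8 =494
r57=111001 pc4: +16 =510
r58=111010 pc4: +16 =526
r59=111011 pc5: +32 =558
r60=111100 pc4: +16 =574
r61=111101 pc5: +32 =606
r62=111110 pc5: +32 =638
r63=111111 pc6: +64 =702
r64=1000000 pc1: +2 =704
r65=1000001 pc2: +4 =708
r66=1000010 pc2: +4 =712
r67=1000011 pc3: +8 =720
r68=1000100 pc2: +4 =724
r69=1000101 pc3: +8 =732
r70=1000110 pc3: +8 =740
r71=1000111 pc4: +16 =756
r72=1001000 pc2: +4 =760
r73=1001001 pc3: +8 =768
r74=1001010 pc3: +8 =776
r75=1001011 pc4: +16 =792
r76=1001100 pc3: +8 =800
r77=1001101 pc4: +16 =816
r78=1001110 pc4: +16 =832
r79=1001111 pc5: +32 =864
r80=1010000 pc2: +4 =868
r81=1010001 pc3: +8 =876
r82=1010010 pc3: +8 =884
r83=1010011 pc4: +16 =900
r84=1010100 pc3: +8 =908
r85=1010101 pc4: +16 =924
r86=1010110 pc4: +16 =940
r87=1010111 pc5: +32 =972
r88=1011000 pc3: +8 =980
r89=1011001 pc4: +16 =996
r90=1011010 pc4: +16 =1012
r91=1011011 pc5: +32 =1044
r92=1011100 pc4: +16 =1060
r93=1011101 pc5: +32 =1092
r94=1011110 pc5: +32 =1124
r95=1011111 pc6: +64 =1188
r96=1100000 pc2: +4 =1192
r97=1100001 pc3: +8 =1200
r98=1100010 pc3: +8 =1208
r99=1100011 pc4: +16 =1224
r100=1100100 pc3: +8 =1232
r101=1100101 pc4: +16 =1248
r102=1100110 pc4: +16 =1264
r103=1100111 pc5: +32 =1296
r104=1101000 pc3: +8 =1304
r105=1101001 pc4: +16 =1320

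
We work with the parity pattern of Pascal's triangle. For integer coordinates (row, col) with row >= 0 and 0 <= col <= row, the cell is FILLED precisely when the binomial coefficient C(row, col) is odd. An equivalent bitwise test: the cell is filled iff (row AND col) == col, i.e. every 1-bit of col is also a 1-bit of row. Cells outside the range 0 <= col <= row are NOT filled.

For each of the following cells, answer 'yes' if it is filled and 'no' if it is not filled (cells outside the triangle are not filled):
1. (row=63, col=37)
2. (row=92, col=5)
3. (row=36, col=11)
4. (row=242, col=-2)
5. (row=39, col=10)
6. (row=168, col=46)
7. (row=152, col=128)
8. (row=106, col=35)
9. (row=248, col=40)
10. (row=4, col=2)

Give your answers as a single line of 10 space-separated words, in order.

Answer: yes no no no no no yes no yes no

Derivation:
(63,37): row=0b111111, col=0b100101, row AND col = 0b100101 = 37; 37 == 37 -> filled
(92,5): row=0b1011100, col=0b101, row AND col = 0b100 = 4; 4 != 5 -> empty
(36,11): row=0b100100, col=0b1011, row AND col = 0b0 = 0; 0 != 11 -> empty
(242,-2): col outside [0, 242] -> not filled
(39,10): row=0b100111, col=0b1010, row AND col = 0b10 = 2; 2 != 10 -> empty
(168,46): row=0b10101000, col=0b101110, row AND col = 0b101000 = 40; 40 != 46 -> empty
(152,128): row=0b10011000, col=0b10000000, row AND col = 0b10000000 = 128; 128 == 128 -> filled
(106,35): row=0b1101010, col=0b100011, row AND col = 0b100010 = 34; 34 != 35 -> empty
(248,40): row=0b11111000, col=0b101000, row AND col = 0b101000 = 40; 40 == 40 -> filled
(4,2): row=0b100, col=0b10, row AND col = 0b0 = 0; 0 != 2 -> empty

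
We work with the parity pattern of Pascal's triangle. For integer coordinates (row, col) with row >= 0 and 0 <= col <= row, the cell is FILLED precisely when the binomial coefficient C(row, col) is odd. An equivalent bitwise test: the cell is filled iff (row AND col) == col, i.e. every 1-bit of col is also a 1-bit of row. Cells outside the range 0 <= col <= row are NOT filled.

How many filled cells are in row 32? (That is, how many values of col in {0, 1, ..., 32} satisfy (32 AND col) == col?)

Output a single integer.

32 in binary = 100000
popcount(32) = number of 1-bits in 100000 = 1
A col c satisfies (32 AND c) == c iff every set bit of c is also set in 32; each of the 1 set bits of 32 can independently be on or off in c.
count = 2^1 = 2

Answer: 2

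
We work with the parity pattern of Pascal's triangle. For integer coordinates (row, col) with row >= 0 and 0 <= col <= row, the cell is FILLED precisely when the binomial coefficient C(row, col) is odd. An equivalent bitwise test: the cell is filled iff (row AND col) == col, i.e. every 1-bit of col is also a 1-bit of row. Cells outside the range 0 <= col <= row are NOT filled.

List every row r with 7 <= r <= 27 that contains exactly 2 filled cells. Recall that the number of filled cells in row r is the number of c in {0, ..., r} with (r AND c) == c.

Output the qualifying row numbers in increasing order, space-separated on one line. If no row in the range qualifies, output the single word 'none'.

Row r has 2^popcount(r) filled cells, so we need popcount(r) = log2(2) = 1.
Scan r = 7..27 and keep those with exactly 1 one-bits:
r=7=111 popcount=3 -> skip
r=8=1000 popcount=1 -> KEEP
r=9=1001 popcount=2 -> skip
r=10=1010 popcount=2 -> skip
r=11=1011 popcount=3 -> skip
r=12=1100 popcount=2 -> skip
r=13=1101 popcount=3 -> skip
r=14=1110 popcount=3 -> skip
r=15=1111 popcount=4 -> skip
r=16=10000 popcount=1 -> KEEP
r=17=10001 popcount=2 -> skip
r=18=10010 popcount=2 -> skip
r=19=10011 popcount=3 -> skip
r=20=10100 popcount=2 -> skip
r=21=10101 popcount=3 -> skip
r=22=10110 popcount=3 -> skip
r=23=10111 popcount=4 -> skip
r=24=11000 popcount=2 -> skip
r=25=11001 popcount=3 -> skip
r=26=11010 popcount=3 -> skip
r=27=11011 popcount=4 -> skip
Kept rows: 8 16

Answer: 8 16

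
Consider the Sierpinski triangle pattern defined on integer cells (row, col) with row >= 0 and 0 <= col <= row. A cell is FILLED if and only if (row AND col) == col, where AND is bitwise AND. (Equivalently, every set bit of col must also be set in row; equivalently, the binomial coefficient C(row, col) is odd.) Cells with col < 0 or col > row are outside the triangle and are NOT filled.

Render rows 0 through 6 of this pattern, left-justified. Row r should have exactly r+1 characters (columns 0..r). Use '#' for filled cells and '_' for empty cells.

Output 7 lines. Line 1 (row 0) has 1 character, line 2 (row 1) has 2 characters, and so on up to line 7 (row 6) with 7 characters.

Answer: #
##
#_#
####
#___#
##__##
#_#_#_#

Derivation:
r0=0: #
r1=1: ##
r2=10: #_#
r3=11: ####
r4=100: #___#
r5=101: ##__##
r6=110: #_#_#_#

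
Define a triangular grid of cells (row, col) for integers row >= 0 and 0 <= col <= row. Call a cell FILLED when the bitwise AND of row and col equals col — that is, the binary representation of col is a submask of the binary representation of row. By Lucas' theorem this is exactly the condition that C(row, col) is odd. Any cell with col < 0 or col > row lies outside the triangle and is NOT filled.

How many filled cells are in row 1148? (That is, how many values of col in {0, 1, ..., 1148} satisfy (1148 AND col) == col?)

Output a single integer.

1148 in binary = 10001111100
popcount(1148) = number of 1-bits in 10001111100 = 6
A col c satisfies (1148 AND c) == c iff every set bit of c is also set in 1148; each of the 6 set bits of 1148 can independently be on or off in c.
count = 2^6 = 64

Answer: 64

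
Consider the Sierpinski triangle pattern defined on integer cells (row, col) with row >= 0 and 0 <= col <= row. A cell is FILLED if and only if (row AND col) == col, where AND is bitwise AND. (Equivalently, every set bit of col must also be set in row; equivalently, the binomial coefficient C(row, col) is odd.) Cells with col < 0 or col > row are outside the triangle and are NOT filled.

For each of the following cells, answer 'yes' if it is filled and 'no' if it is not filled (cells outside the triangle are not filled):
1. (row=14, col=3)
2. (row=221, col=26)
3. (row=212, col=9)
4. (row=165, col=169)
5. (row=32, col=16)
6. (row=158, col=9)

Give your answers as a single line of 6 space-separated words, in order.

Answer: no no no no no no

Derivation:
(14,3): row=0b1110, col=0b11, row AND col = 0b10 = 2; 2 != 3 -> empty
(221,26): row=0b11011101, col=0b11010, row AND col = 0b11000 = 24; 24 != 26 -> empty
(212,9): row=0b11010100, col=0b1001, row AND col = 0b0 = 0; 0 != 9 -> empty
(165,169): col outside [0, 165] -> not filled
(32,16): row=0b100000, col=0b10000, row AND col = 0b0 = 0; 0 != 16 -> empty
(158,9): row=0b10011110, col=0b1001, row AND col = 0b1000 = 8; 8 != 9 -> empty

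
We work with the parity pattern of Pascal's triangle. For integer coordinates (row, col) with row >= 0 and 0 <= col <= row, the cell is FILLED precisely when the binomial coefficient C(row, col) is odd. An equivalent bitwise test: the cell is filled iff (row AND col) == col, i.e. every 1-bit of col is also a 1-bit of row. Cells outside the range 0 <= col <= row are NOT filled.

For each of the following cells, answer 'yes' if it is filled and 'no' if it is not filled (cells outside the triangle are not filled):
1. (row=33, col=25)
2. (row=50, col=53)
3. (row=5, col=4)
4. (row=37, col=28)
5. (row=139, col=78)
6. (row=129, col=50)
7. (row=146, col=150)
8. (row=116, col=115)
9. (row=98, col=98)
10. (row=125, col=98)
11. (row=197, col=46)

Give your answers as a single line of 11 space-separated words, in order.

(33,25): row=0b100001, col=0b11001, row AND col = 0b1 = 1; 1 != 25 -> empty
(50,53): col outside [0, 50] -> not filled
(5,4): row=0b101, col=0b100, row AND col = 0b100 = 4; 4 == 4 -> filled
(37,28): row=0b100101, col=0b11100, row AND col = 0b100 = 4; 4 != 28 -> empty
(139,78): row=0b10001011, col=0b1001110, row AND col = 0b1010 = 10; 10 != 78 -> empty
(129,50): row=0b10000001, col=0b110010, row AND col = 0b0 = 0; 0 != 50 -> empty
(146,150): col outside [0, 146] -> not filled
(116,115): row=0b1110100, col=0b1110011, row AND col = 0b1110000 = 112; 112 != 115 -> empty
(98,98): row=0b1100010, col=0b1100010, row AND col = 0b1100010 = 98; 98 == 98 -> filled
(125,98): row=0b1111101, col=0b1100010, row AND col = 0b1100000 = 96; 96 != 98 -> empty
(197,46): row=0b11000101, col=0b101110, row AND col = 0b100 = 4; 4 != 46 -> empty

Answer: no no yes no no no no no yes no no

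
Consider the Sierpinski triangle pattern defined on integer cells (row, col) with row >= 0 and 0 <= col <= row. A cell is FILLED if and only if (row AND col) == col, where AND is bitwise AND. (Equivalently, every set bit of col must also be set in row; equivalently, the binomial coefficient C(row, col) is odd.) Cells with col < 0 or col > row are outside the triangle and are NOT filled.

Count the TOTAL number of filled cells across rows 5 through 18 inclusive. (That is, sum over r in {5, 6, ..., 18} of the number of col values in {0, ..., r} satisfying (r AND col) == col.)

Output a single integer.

Answer: 80

Derivation:
r5=101 pc2: +4 =4
r6=110 pc2: +4 =8
r7=111 pc3: +8 =16
r8=1000 pc1: +2 =18
r9=1001 pc2: +4 =22
r10=1010 pc2: +4 =26
r11=1011 pc3: +8 =34
r12=1100 pc2: +4 =38
r13=1101 pc3: +8 =46
r14=1110 pc3: +8 =54
r15=1111 pc4: +16 =70
r16=10000 pc1: +2 =72
r17=10001 pc2: +4 =76
r18=10010 pc2: +4 =80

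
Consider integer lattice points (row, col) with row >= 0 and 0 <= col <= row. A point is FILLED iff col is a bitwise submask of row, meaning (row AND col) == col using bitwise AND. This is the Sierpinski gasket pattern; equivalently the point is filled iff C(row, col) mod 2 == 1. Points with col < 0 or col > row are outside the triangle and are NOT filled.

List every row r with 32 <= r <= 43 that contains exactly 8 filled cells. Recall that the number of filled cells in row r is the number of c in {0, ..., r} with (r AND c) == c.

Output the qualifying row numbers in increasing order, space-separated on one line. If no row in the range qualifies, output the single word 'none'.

Row r has 2^popcount(r) filled cells, so we need popcount(r) = log2(8) = 3.
Scan r = 32..43 and keep those with exactly 3 one-bits:
r=32=100000 popcount=1 -> skip
r=33=100001 popcount=2 -> skip
r=34=100010 popcount=2 -> skip
r=35=100011 popcount=3 -> KEEP
r=36=100100 popcount=2 -> skip
r=37=100101 popcount=3 -> KEEP
r=38=100110 popcount=3 -> KEEP
r=39=100111 popcount=4 -> skip
r=40=101000 popcount=2 -> skip
r=41=101001 popcount=3 -> KEEP
r=42=101010 popcount=3 -> KEEP
r=43=101011 popcount=4 -> skip
Kept rows: 35 37 38 41 42

Answer: 35 37 38 41 42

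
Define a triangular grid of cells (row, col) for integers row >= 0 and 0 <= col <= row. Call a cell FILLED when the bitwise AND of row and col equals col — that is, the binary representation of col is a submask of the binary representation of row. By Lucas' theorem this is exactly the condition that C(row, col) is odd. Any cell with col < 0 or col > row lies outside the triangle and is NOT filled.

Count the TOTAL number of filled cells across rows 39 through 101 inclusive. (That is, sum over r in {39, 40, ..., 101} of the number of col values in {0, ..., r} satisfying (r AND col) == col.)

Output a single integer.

r39=100111 pc4: +16 =16
r40=101000 pc2: +4 =20
r41=101001 pc3: +8 =28
r42=101010 pc3: +8 =36
r43=101011 pc4: +16 =52
r44=101100 pc3: +8 =60
r45=101101 pc4: +16 =76
r46=101110 pc4: +16 =92
r47=101111 pc5: +32 =124
r48=110000 pc2: +4 =128
r49=110001 pc3: +8 =136
r50=110010 pc3: +8 =144
r51=110011 pc4: +16 =160
r52=110100 pc3: +8 =168
r53=110101 pc4: +16 =184
r54=110110 pc4: +16 =200
r55=110111 pc5: +32 =232
r56=111000 pc3: +8 =240
r57=111001 pc4: +16 =256
r58=111010 pc4: +16 =272
r59=111011 pc5: +32 =304
r60=111100 pc4: +16 =320
r61=111101 pc5: +32 =352
r62=111110 pc5: +32 =384
r63=111111 pc6: +64 =448
r64=1000000 pc1: +2 =450
r65=1000001 pc2: +4 =454
r66=1000010 pc2: +4 =458
r67=1000011 pc3: +8 =466
r68=1000100 pc2: +4 =470
r69=1000101 pc3: +8 =478
r70=1000110 pc3: +8 =486
r71=1000111 pc4: +16 =502
r72=1001000 pc2: +4 =506
r73=1001001 pc3: +8 =514
r74=1001010 pc3: +8 =522
r75=1001011 pc4: +16 =538
r76=1001100 pc3: +8 =546
r77=1001101 pc4: +16 =562
r78=1001110 pc4: +16 =578
r79=1001111 pc5: +32 =610
r80=1010000 pc2: +4 =614
r81=1010001 pc3: +8 =622
r82=1010010 pc3: +8 =630
r83=1010011 pc4: +16 =646
r84=1010100 pc3: +8 =654
r85=1010101 pc4: +16 =670
r86=1010110 pc4: +16 =686
r87=1010111 pc5: +32 =718
r88=1011000 pc3: +8 =726
r89=1011001 pc4: +16 =742
r90=1011010 pc4: +16 =758
r91=1011011 pc5: +32 =790
r92=1011100 pc4: +16 =806
r93=1011101 pc5: +32 =838
r94=1011110 pc5: +32 =870
r95=1011111 pc6: +64 =934
r96=1100000 pc2: +4 =938
r97=1100001 pc3: +8 =946
r98=1100010 pc3: +8 =954
r99=1100011 pc4: +16 =970
r100=1100100 pc3: +8 =978
r101=1100101 pc4: +16 =994

Answer: 994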